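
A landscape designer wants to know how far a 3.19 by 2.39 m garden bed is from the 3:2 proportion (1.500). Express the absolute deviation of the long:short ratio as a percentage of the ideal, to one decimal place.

11.0%

Ratio = 3.19 / 2.39 ≈ 1.3347.
Ideal 3:2 = 1.5000. |1.3347 − 1.5000| / 1.5000 ≈ 11.02% → 11.0%.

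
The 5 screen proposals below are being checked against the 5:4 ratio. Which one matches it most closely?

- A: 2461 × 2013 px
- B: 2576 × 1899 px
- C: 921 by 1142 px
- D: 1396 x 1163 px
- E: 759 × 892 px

Target 5:4 ≈ 1.250.
A: 1.223 (Δ0.027)  B: 1.357 (Δ0.107)  C: 1.240 (Δ0.010)  D: 1.200 (Δ0.050)  E: 1.175 (Δ0.075)

C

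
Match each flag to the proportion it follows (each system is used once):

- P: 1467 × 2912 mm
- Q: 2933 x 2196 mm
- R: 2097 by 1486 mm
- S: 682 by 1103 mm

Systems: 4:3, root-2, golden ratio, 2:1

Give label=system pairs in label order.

P = 2912/1467 ≈ 1.985 → 2:1 (2.000)
Q = 2933/2196 ≈ 1.336 → 4:3 (1.333)
R = 2097/1486 ≈ 1.411 → root-2 (1.414)
S = 1103/682 ≈ 1.617 → golden ratio (1.618)

P=2:1, Q=4:3, R=root-2, S=golden ratio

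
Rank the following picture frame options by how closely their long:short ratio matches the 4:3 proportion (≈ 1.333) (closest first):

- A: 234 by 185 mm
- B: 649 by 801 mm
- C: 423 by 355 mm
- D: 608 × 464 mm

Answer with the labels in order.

D, A, B, C

Ratios: A = 234 / 185 ≈ 1.265; B = 801 / 649 ≈ 1.234; C = 423 / 355 ≈ 1.192; D = 608 / 464 ≈ 1.310.
|Δ from 1.333|: A 0.068; B 0.099; C 0.141; D 0.023.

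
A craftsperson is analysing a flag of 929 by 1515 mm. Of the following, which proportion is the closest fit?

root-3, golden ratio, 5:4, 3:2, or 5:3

golden ratio

Ratio = 1515 / 929 ≈ 1.631.
Distances: root-3 1.732 (Δ 0.101); golden ratio 1.618 (Δ 0.013); 5:4 1.250 (Δ 0.381); 3:2 1.500 (Δ 0.131); 5:3 1.667 (Δ 0.036).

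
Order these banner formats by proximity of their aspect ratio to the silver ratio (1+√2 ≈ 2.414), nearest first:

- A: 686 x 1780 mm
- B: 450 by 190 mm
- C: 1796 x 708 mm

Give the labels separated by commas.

A: 1780/686 ≈ 2.595 → |2.595 − 2.414| = 0.181
B: 450/190 ≈ 2.368 → |2.368 − 2.414| = 0.046
C: 1796/708 ≈ 2.537 → |2.537 − 2.414| = 0.123

B, C, A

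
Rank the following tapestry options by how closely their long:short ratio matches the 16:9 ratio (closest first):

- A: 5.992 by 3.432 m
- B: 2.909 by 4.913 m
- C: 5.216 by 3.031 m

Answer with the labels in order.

A, C, B

Ratios: A = 5.992 / 3.432 ≈ 1.746; B = 4.913 / 2.909 ≈ 1.689; C = 5.216 / 3.031 ≈ 1.721.
|Δ from 1.778|: A 0.032; B 0.089; C 0.057.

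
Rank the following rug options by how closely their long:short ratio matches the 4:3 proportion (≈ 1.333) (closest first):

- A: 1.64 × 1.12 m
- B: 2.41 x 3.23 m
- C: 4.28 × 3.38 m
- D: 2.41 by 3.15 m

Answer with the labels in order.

B, D, C, A

A: 1.64/1.12 ≈ 1.464 → |1.464 − 1.333| = 0.131
B: 3.23/2.41 ≈ 1.340 → |1.340 − 1.333| = 0.007
C: 4.28/3.38 ≈ 1.266 → |1.266 − 1.333| = 0.067
D: 3.15/2.41 ≈ 1.307 → |1.307 − 1.333| = 0.026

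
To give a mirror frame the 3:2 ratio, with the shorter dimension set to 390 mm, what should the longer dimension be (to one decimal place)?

3:2 = 1.50000.
Longer side = 390 × 1.50000 ≈ 585.000 → 585.0 mm.

585.0 mm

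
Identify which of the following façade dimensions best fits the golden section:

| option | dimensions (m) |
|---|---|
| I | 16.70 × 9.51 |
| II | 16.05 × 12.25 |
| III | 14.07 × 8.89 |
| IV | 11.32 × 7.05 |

IV

Ratios (long/short): I ≈ 1.756; II ≈ 1.310; III ≈ 1.583; IV ≈ 1.606.
golden ratio ≈ 1.618; option IV is nearest (Δ 0.012).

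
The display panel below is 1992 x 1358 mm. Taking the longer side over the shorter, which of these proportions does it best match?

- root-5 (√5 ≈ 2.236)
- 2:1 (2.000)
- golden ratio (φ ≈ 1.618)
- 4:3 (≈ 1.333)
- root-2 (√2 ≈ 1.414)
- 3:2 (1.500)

3:2

Ratio = 1992 / 1358 ≈ 1.467.
Distances: root-5 2.236 (Δ 0.769); 2:1 2.000 (Δ 0.533); golden ratio 1.618 (Δ 0.151); 4:3 1.333 (Δ 0.134); root-2 1.414 (Δ 0.053); 3:2 1.500 (Δ 0.033).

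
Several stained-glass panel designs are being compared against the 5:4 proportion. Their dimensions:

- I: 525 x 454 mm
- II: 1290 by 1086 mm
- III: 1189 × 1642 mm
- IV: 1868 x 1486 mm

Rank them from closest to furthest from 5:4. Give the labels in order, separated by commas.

IV, II, I, III

Ratios: I = 525 / 454 ≈ 1.156; II = 1290 / 1086 ≈ 1.188; III = 1642 / 1189 ≈ 1.381; IV = 1868 / 1486 ≈ 1.257.
|Δ from 1.250|: I 0.094; II 0.062; III 0.131; IV 0.007.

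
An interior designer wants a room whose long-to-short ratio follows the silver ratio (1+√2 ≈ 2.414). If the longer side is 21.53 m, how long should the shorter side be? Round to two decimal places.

silver ratio ≈ 2.41421.
Shorter side = 21.53 ÷ 2.41421 ≈ 8.9180 → 8.92 m.

8.92 m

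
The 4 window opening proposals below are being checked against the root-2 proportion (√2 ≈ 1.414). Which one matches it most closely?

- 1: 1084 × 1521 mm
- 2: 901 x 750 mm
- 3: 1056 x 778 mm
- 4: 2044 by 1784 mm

1

Target root-2 ≈ 1.414.
1: 1.403 (Δ0.011)  2: 1.201 (Δ0.213)  3: 1.357 (Δ0.057)  4: 1.146 (Δ0.268)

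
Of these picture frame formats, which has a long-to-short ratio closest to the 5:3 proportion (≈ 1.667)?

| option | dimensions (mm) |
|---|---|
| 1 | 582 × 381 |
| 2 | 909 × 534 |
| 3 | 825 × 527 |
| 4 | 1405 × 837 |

Ratios (long/short): 1 ≈ 1.528; 2 ≈ 1.702; 3 ≈ 1.565; 4 ≈ 1.679.
5:3 ≈ 1.667; option 4 is nearest (Δ 0.012).

4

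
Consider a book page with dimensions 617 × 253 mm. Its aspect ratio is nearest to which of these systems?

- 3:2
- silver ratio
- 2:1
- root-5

silver ratio

Ratio = 617 / 253 ≈ 2.439.
Distances: 3:2 1.500 (Δ 0.939); silver ratio 2.414 (Δ 0.025); 2:1 2.000 (Δ 0.439); root-5 2.236 (Δ 0.203).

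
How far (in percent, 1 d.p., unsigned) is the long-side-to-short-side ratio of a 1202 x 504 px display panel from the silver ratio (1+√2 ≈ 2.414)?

Ratio = 1202 / 504 ≈ 2.3849.
Ideal silver ratio ≈ 2.4142. |2.3849 − 2.4142| / 2.4142 ≈ 1.21% → 1.2%.

1.2%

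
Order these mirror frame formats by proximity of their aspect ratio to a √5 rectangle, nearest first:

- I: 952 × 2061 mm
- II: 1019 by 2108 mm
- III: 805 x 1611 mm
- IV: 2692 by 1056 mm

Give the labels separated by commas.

I, II, III, IV

I: 2061/952 ≈ 2.165 → |2.165 − 2.236| = 0.071
II: 2108/1019 ≈ 2.069 → |2.069 − 2.236| = 0.167
III: 1611/805 ≈ 2.001 → |2.001 − 2.236| = 0.235
IV: 2692/1056 ≈ 2.549 → |2.549 − 2.236| = 0.313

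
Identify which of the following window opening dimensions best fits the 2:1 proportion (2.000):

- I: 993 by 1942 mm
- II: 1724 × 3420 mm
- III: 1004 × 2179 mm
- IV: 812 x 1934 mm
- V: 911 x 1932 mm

Target 2:1 ≈ 2.000.
I: 1.956 (Δ0.044)  II: 1.984 (Δ0.016)  III: 2.170 (Δ0.170)  IV: 2.382 (Δ0.382)  V: 2.121 (Δ0.121)

II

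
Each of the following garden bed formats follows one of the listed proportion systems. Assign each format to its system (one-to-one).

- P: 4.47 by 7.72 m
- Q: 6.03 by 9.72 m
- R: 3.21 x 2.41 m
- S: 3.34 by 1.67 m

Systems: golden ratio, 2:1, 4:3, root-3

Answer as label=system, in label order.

P = 7.72/4.47 ≈ 1.727 → root-3 (1.732)
Q = 9.72/6.03 ≈ 1.612 → golden ratio (1.618)
R = 3.21/2.41 ≈ 1.332 → 4:3 (1.333)
S = 3.34/1.67 ≈ 2.000 → 2:1 (2.000)

P=root-3, Q=golden ratio, R=4:3, S=2:1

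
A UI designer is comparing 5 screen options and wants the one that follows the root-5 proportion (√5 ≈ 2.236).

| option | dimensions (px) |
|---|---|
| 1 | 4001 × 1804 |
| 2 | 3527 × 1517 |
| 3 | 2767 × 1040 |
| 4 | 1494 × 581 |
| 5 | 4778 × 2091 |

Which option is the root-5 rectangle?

Target root-5 ≈ 2.236.
1: 2.218 (Δ0.018)  2: 2.325 (Δ0.089)  3: 2.661 (Δ0.425)  4: 2.571 (Δ0.335)  5: 2.285 (Δ0.049)

1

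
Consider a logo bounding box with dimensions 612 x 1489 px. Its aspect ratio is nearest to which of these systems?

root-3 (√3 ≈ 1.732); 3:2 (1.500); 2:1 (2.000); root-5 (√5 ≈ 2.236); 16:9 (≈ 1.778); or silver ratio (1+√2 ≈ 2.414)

Ratio = 1489 / 612 ≈ 2.433.
Distances: root-3 1.732 (Δ 0.701); 3:2 1.500 (Δ 0.933); 2:1 2.000 (Δ 0.433); root-5 2.236 (Δ 0.197); 16:9 1.778 (Δ 0.655); silver ratio 2.414 (Δ 0.019).

silver ratio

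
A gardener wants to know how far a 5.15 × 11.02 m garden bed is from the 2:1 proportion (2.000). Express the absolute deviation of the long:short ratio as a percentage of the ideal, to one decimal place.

7.0%

Ratio = 11.02 / 5.15 ≈ 2.1398.
Ideal 2:1 = 2.0000. |2.1398 − 2.0000| / 2.0000 ≈ 6.99% → 7.0%.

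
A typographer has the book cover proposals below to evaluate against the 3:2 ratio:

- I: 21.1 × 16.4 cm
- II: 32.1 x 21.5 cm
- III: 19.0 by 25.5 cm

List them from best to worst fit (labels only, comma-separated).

Ratios: I = 21.1 / 16.4 ≈ 1.287; II = 32.1 / 21.5 ≈ 1.493; III = 25.5 / 19.0 ≈ 1.342.
|Δ from 1.500|: I 0.213; II 0.007; III 0.158.

II, III, I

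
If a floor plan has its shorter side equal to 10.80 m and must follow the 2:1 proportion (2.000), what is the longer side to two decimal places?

2:1 = 2.00000.
Longer side = 10.80 × 2.00000 ≈ 21.6000 → 21.60 m.

21.60 m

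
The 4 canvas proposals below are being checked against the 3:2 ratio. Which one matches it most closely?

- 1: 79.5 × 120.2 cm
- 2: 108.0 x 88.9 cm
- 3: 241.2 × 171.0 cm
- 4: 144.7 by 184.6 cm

Ratios (long/short): 1 ≈ 1.512; 2 ≈ 1.215; 3 ≈ 1.411; 4 ≈ 1.276.
3:2 ≈ 1.500; option 1 is nearest (Δ 0.012).

1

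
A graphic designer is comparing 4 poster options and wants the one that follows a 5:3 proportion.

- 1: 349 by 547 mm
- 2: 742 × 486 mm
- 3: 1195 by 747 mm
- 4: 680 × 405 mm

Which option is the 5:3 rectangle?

Target 5:3 ≈ 1.667.
1: 1.567 (Δ0.100)  2: 1.527 (Δ0.140)  3: 1.600 (Δ0.067)  4: 1.679 (Δ0.012)

4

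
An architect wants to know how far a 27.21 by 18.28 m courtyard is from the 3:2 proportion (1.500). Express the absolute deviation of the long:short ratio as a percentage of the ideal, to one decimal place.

0.8%

Ratio = 27.21 / 18.28 ≈ 1.4885.
Ideal 3:2 = 1.5000. |1.4885 − 1.5000| / 1.5000 ≈ 0.77% → 0.8%.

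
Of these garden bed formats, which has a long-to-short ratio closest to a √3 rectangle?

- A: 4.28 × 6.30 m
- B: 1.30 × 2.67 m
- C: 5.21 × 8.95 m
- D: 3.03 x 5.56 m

Ratios (long/short): A ≈ 1.472; B ≈ 2.054; C ≈ 1.718; D ≈ 1.835.
root-3 ≈ 1.732; option C is nearest (Δ 0.014).

C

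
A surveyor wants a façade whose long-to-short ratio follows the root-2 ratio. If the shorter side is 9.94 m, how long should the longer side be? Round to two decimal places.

root-2 ≈ 1.41421.
Longer side = 9.94 × 1.41421 ≈ 14.0572 → 14.06 m.

14.06 m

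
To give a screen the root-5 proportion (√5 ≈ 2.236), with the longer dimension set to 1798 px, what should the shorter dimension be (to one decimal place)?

root-5 ≈ 2.23607.
Shorter side = 1798 ÷ 2.23607 ≈ 804.089 → 804.1 px.

804.1 px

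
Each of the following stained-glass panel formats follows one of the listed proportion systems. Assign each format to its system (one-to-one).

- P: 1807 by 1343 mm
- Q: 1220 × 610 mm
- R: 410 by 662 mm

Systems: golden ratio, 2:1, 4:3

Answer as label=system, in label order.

P=4:3, Q=2:1, R=golden ratio

P = 1807/1343 ≈ 1.345 → 4:3 (1.333)
Q = 1220/610 ≈ 2.000 → 2:1 (2.000)
R = 662/410 ≈ 1.615 → golden ratio (1.618)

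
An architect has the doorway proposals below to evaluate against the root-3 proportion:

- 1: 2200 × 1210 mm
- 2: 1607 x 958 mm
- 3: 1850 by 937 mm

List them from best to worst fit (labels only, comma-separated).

Ratios: 1 = 2200 / 1210 ≈ 1.818; 2 = 1607 / 958 ≈ 1.677; 3 = 1850 / 937 ≈ 1.974.
|Δ from 1.732|: 1 0.086; 2 0.055; 3 0.242.

2, 1, 3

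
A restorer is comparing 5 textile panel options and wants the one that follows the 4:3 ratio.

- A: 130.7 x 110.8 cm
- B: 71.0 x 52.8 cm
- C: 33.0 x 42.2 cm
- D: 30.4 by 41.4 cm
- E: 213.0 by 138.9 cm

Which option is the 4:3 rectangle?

B

Ratios (long/short): A ≈ 1.180; B ≈ 1.345; C ≈ 1.279; D ≈ 1.362; E ≈ 1.533.
4:3 ≈ 1.333; option B is nearest (Δ 0.012).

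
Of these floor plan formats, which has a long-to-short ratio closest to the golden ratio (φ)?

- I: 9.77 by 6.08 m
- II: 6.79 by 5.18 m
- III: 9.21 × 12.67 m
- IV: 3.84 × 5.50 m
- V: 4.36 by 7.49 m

Target golden ratio ≈ 1.618.
I: 1.607 (Δ0.011)  II: 1.311 (Δ0.307)  III: 1.376 (Δ0.242)  IV: 1.432 (Δ0.186)  V: 1.718 (Δ0.100)

I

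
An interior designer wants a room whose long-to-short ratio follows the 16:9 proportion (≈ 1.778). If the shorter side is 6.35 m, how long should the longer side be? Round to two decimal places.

11.29 m

16:9 ≈ 1.77778.
Longer side = 6.35 × 1.77778 ≈ 11.2889 → 11.29 m.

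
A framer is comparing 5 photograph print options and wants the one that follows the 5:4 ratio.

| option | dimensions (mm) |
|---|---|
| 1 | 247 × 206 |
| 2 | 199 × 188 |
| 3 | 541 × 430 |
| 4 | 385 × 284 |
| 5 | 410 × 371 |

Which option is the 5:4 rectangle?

3

Ratios (long/short): 1 ≈ 1.199; 2 ≈ 1.059; 3 ≈ 1.258; 4 ≈ 1.356; 5 ≈ 1.105.
5:4 ≈ 1.250; option 3 is nearest (Δ 0.008).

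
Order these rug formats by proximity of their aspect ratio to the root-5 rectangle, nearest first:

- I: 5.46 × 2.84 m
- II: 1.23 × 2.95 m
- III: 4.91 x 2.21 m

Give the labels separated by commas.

III, II, I

I: 5.46/2.84 ≈ 1.923 → |1.923 − 2.236| = 0.313
II: 2.95/1.23 ≈ 2.398 → |2.398 − 2.236| = 0.162
III: 4.91/2.21 ≈ 2.222 → |2.222 − 2.236| = 0.014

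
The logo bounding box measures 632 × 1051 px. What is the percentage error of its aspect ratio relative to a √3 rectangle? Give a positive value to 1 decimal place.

Ratio = 1051 / 632 ≈ 1.6630.
Ideal root-3 ≈ 1.7321. |1.6630 − 1.7321| / 1.7321 ≈ 3.99% → 4.0%.

4.0%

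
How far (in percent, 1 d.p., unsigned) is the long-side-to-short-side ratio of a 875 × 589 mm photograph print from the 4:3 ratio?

11.4%

Ratio = 875 / 589 ≈ 1.4856.
Ideal 4:3 ≈ 1.3333. |1.4856 − 1.3333| / 1.3333 ≈ 11.42% → 11.4%.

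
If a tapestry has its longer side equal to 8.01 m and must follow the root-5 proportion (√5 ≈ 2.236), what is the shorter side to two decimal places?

3.58 m

root-5 ≈ 2.23607.
Shorter side = 8.01 ÷ 2.23607 ≈ 3.5822 → 3.58 m.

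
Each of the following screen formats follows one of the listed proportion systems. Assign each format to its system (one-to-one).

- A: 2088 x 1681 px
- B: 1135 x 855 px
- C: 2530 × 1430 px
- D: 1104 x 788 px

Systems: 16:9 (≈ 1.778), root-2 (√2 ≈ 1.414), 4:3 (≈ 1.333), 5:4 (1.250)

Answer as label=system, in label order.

A=5:4, B=4:3, C=16:9, D=root-2

A = 2088/1681 ≈ 1.242 → 5:4 (1.250)
B = 1135/855 ≈ 1.327 → 4:3 (1.333)
C = 2530/1430 ≈ 1.769 → 16:9 (1.778)
D = 1104/788 ≈ 1.401 → root-2 (1.414)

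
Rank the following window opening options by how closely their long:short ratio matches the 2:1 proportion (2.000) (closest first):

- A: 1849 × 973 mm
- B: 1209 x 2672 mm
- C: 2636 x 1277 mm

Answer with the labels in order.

A: 1849/973 ≈ 1.900 → |1.900 − 2.000| = 0.100
B: 2672/1209 ≈ 2.210 → |2.210 − 2.000| = 0.210
C: 2636/1277 ≈ 2.064 → |2.064 − 2.000| = 0.064

C, A, B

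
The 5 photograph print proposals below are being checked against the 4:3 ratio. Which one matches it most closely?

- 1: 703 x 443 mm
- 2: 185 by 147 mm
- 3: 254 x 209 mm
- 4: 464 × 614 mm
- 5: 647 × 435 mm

4

Target 4:3 ≈ 1.333.
1: 1.587 (Δ0.254)  2: 1.259 (Δ0.074)  3: 1.215 (Δ0.118)  4: 1.323 (Δ0.010)  5: 1.487 (Δ0.154)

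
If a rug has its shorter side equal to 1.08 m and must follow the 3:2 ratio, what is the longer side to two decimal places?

3:2 = 1.50000.
Longer side = 1.08 × 1.50000 ≈ 1.6200 → 1.62 m.

1.62 m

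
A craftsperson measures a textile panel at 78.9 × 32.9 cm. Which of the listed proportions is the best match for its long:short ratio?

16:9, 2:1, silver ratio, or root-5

Ratio = 78.9 / 32.9 ≈ 2.398.
Distances: 16:9 1.778 (Δ 0.620); 2:1 2.000 (Δ 0.398); silver ratio 2.414 (Δ 0.016); root-5 2.236 (Δ 0.162).

silver ratio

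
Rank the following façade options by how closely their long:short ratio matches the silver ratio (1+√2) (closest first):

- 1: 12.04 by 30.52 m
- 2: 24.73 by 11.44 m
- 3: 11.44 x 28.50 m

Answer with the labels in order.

3, 1, 2

1: 30.52/12.04 ≈ 2.535 → |2.535 − 2.414| = 0.121
2: 24.73/11.44 ≈ 2.162 → |2.162 − 2.414| = 0.252
3: 28.50/11.44 ≈ 2.491 → |2.491 − 2.414| = 0.077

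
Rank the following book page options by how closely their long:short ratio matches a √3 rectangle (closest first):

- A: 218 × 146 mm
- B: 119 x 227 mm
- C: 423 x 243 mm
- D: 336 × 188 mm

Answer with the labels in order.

C, D, B, A

A: 218/146 ≈ 1.493 → |1.493 − 1.732| = 0.239
B: 227/119 ≈ 1.908 → |1.908 − 1.732| = 0.176
C: 423/243 ≈ 1.741 → |1.741 − 1.732| = 0.009
D: 336/188 ≈ 1.787 → |1.787 − 1.732| = 0.055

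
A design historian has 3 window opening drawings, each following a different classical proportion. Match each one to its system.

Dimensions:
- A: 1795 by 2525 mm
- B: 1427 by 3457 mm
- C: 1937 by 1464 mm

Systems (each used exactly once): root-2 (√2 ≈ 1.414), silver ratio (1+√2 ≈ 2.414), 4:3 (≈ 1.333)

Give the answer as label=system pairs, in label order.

Ratios: A ≈ 1.407; B ≈ 2.423; C ≈ 1.323.
Targets: root-2 ≈ 1.414; silver ratio ≈ 2.414; 4:3 ≈ 1.333.

A=root-2, B=silver ratio, C=4:3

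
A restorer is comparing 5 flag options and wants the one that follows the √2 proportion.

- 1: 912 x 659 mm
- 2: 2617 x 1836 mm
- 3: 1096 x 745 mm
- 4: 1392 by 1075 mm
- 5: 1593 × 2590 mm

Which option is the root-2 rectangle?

Target root-2 ≈ 1.414.
1: 1.384 (Δ0.030)  2: 1.425 (Δ0.011)  3: 1.471 (Δ0.057)  4: 1.295 (Δ0.119)  5: 1.626 (Δ0.212)

2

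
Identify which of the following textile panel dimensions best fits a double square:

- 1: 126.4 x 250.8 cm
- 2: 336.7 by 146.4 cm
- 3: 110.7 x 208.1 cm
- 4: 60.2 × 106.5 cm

Target 2:1 ≈ 2.000.
1: 1.984 (Δ0.016)  2: 2.300 (Δ0.300)  3: 1.880 (Δ0.120)  4: 1.769 (Δ0.231)

1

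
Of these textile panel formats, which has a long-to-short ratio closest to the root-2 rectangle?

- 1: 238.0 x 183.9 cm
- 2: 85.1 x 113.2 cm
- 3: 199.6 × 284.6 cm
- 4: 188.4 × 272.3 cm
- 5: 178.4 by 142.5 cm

3

Target root-2 ≈ 1.414.
1: 1.294 (Δ0.120)  2: 1.330 (Δ0.084)  3: 1.426 (Δ0.012)  4: 1.445 (Δ0.031)  5: 1.252 (Δ0.162)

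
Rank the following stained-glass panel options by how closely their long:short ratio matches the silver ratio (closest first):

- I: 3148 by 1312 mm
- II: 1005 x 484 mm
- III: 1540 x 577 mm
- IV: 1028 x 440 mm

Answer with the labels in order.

I: 3148/1312 ≈ 2.399 → |2.399 − 2.414| = 0.015
II: 1005/484 ≈ 2.076 → |2.076 − 2.414| = 0.338
III: 1540/577 ≈ 2.669 → |2.669 − 2.414| = 0.255
IV: 1028/440 ≈ 2.336 → |2.336 − 2.414| = 0.078

I, IV, III, II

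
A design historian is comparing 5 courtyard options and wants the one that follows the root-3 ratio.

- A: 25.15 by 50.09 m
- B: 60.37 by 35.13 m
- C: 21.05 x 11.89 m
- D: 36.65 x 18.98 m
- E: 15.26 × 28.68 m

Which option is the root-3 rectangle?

Ratios (long/short): A ≈ 1.992; B ≈ 1.718; C ≈ 1.770; D ≈ 1.931; E ≈ 1.879.
root-3 ≈ 1.732; option B is nearest (Δ 0.014).

B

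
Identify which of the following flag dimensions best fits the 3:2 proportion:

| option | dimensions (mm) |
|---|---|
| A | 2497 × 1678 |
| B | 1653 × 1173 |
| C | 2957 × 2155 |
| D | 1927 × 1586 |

Target 3:2 ≈ 1.500.
A: 1.488 (Δ0.012)  B: 1.409 (Δ0.091)  C: 1.372 (Δ0.128)  D: 1.215 (Δ0.285)

A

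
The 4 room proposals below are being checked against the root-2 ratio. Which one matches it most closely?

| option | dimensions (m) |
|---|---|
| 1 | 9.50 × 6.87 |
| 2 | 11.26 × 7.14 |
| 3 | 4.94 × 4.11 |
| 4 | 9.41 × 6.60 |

Target root-2 ≈ 1.414.
1: 1.383 (Δ0.031)  2: 1.577 (Δ0.163)  3: 1.202 (Δ0.212)  4: 1.426 (Δ0.012)

4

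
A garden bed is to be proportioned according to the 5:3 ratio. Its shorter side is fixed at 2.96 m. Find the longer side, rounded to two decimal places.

4.93 m

5:3 ≈ 1.66667.
Longer side = 2.96 × 1.66667 ≈ 4.9333 → 4.93 m.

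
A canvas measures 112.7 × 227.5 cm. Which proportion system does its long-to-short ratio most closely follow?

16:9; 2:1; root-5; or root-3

2:1

Ratio = 227.5 / 112.7 ≈ 2.019.
Distances: 16:9 1.778 (Δ 0.241); 2:1 2.000 (Δ 0.019); root-5 2.236 (Δ 0.217); root-3 1.732 (Δ 0.287).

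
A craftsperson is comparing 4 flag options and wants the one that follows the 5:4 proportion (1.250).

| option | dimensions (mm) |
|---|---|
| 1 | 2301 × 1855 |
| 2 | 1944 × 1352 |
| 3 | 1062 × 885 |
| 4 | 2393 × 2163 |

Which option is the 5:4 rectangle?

1

Target 5:4 ≈ 1.250.
1: 1.240 (Δ0.010)  2: 1.438 (Δ0.188)  3: 1.200 (Δ0.050)  4: 1.106 (Δ0.144)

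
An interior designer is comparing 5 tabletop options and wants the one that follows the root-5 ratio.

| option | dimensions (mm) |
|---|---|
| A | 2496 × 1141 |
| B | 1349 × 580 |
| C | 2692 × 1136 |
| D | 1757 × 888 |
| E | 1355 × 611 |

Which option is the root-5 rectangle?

Target root-5 ≈ 2.236.
A: 2.188 (Δ0.048)  B: 2.326 (Δ0.090)  C: 2.370 (Δ0.134)  D: 1.979 (Δ0.257)  E: 2.218 (Δ0.018)

E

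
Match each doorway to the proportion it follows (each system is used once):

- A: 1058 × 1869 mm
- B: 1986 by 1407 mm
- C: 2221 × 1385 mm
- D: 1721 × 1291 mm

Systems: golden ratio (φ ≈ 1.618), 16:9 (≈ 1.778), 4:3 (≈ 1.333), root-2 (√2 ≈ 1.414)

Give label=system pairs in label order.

Ratios: A ≈ 1.767; B ≈ 1.412; C ≈ 1.604; D ≈ 1.333.
Targets: golden ratio ≈ 1.618; 16:9 ≈ 1.778; 4:3 ≈ 1.333; root-2 ≈ 1.414.

A=16:9, B=root-2, C=golden ratio, D=4:3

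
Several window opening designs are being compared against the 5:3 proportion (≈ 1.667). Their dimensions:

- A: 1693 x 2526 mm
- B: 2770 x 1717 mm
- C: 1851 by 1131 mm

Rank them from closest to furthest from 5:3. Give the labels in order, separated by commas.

C, B, A

A: 2526/1693 ≈ 1.492 → |1.492 − 1.667| = 0.175
B: 2770/1717 ≈ 1.613 → |1.613 − 1.667| = 0.054
C: 1851/1131 ≈ 1.637 → |1.637 − 1.667| = 0.030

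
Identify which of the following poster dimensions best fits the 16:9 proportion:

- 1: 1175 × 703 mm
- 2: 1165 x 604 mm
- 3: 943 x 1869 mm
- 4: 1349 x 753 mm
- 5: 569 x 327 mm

4

Target 16:9 ≈ 1.778.
1: 1.671 (Δ0.107)  2: 1.929 (Δ0.151)  3: 1.982 (Δ0.204)  4: 1.792 (Δ0.014)  5: 1.740 (Δ0.038)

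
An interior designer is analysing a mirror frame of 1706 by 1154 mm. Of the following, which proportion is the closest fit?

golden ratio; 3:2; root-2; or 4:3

3:2

1706/1154 ≈ 1.478. Nearest candidates are 3:2 (1.500, off by 0.022) and root-2 (1.414, off by 0.064).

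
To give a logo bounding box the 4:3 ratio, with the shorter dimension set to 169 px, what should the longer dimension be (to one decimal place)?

4:3 ≈ 1.33333.
Longer side = 169 × 1.33333 ≈ 225.333 → 225.3 px.

225.3 px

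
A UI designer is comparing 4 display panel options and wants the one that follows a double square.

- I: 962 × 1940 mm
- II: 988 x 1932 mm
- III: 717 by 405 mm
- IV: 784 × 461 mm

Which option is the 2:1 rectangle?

Target 2:1 ≈ 2.000.
I: 2.017 (Δ0.017)  II: 1.955 (Δ0.045)  III: 1.770 (Δ0.230)  IV: 1.701 (Δ0.299)

I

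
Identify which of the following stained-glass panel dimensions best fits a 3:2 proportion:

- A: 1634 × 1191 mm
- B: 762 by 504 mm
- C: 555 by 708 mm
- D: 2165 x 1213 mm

Target 3:2 ≈ 1.500.
A: 1.372 (Δ0.128)  B: 1.512 (Δ0.012)  C: 1.276 (Δ0.224)  D: 1.785 (Δ0.285)

B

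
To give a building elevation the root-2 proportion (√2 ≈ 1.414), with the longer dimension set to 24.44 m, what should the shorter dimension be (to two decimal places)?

17.28 m

root-2 ≈ 1.41421.
Shorter side = 24.44 ÷ 1.41421 ≈ 17.2817 → 17.28 m.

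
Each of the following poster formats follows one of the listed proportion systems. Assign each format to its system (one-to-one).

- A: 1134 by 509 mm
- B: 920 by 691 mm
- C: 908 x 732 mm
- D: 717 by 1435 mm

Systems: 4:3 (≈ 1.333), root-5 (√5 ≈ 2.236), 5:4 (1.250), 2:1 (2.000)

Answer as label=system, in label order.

A = 1134/509 ≈ 2.228 → root-5 (2.236)
B = 920/691 ≈ 1.331 → 4:3 (1.333)
C = 908/732 ≈ 1.240 → 5:4 (1.250)
D = 1435/717 ≈ 2.001 → 2:1 (2.000)

A=root-5, B=4:3, C=5:4, D=2:1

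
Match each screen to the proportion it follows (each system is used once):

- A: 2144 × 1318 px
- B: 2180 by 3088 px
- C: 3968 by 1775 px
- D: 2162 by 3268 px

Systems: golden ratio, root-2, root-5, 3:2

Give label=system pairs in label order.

A=golden ratio, B=root-2, C=root-5, D=3:2

Ratios: A ≈ 1.627; B ≈ 1.417; C ≈ 2.235; D ≈ 1.512.
Targets: golden ratio ≈ 1.618; root-2 ≈ 1.414; root-5 ≈ 2.236; 3:2 ≈ 1.500.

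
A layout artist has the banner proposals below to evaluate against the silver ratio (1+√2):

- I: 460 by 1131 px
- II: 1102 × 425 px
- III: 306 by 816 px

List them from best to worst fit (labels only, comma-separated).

I: 1131/460 ≈ 2.459 → |2.459 − 2.414| = 0.045
II: 1102/425 ≈ 2.593 → |2.593 − 2.414| = 0.179
III: 816/306 ≈ 2.667 → |2.667 − 2.414| = 0.253

I, II, III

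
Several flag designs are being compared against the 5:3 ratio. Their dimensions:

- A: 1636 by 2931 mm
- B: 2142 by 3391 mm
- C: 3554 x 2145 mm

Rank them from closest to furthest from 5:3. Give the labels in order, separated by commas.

C, B, A

Ratios: A = 2931 / 1636 ≈ 1.792; B = 3391 / 2142 ≈ 1.583; C = 3554 / 2145 ≈ 1.657.
|Δ from 1.667|: A 0.125; B 0.084; C 0.010.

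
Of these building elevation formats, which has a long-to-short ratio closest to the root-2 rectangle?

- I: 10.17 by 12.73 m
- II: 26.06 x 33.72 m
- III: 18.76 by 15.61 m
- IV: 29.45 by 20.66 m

IV

Target root-2 ≈ 1.414.
I: 1.252 (Δ0.162)  II: 1.294 (Δ0.120)  III: 1.202 (Δ0.212)  IV: 1.425 (Δ0.011)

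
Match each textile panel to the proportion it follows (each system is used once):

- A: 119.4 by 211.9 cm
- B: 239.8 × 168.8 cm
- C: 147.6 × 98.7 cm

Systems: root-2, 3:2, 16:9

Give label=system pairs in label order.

A = 211.9/119.4 ≈ 1.775 → 16:9 (1.778)
B = 239.8/168.8 ≈ 1.421 → root-2 (1.414)
C = 147.6/98.7 ≈ 1.495 → 3:2 (1.500)

A=16:9, B=root-2, C=3:2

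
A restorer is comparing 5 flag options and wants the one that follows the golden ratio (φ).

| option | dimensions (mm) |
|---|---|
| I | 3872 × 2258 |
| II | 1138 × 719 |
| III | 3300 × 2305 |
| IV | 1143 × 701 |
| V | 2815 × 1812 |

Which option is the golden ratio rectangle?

IV

Target golden ratio ≈ 1.618.
I: 1.715 (Δ0.097)  II: 1.583 (Δ0.035)  III: 1.432 (Δ0.186)  IV: 1.631 (Δ0.013)  V: 1.554 (Δ0.064)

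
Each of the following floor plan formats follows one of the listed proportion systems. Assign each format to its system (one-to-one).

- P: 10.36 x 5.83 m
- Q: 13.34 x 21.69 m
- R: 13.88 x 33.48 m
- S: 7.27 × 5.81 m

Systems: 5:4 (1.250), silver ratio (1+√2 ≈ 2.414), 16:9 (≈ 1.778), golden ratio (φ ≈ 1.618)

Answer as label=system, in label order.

P=16:9, Q=golden ratio, R=silver ratio, S=5:4

Ratios: P ≈ 1.777; Q ≈ 1.626; R ≈ 2.412; S ≈ 1.251.
Targets: 5:4 ≈ 1.250; silver ratio ≈ 2.414; 16:9 ≈ 1.778; golden ratio ≈ 1.618.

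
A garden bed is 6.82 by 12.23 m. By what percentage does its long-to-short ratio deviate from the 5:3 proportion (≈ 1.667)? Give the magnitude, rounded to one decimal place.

Ratio = 12.23 / 6.82 ≈ 1.7933.
Ideal 5:3 ≈ 1.6667. |1.7933 − 1.6667| / 1.6667 ≈ 7.60% → 7.6%.

7.6%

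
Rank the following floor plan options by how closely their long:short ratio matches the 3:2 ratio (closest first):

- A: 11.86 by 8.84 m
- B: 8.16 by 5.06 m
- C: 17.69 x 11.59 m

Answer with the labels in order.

Ratios: A = 11.86 / 8.84 ≈ 1.342; B = 8.16 / 5.06 ≈ 1.613; C = 17.69 / 11.59 ≈ 1.526.
|Δ from 1.500|: A 0.158; B 0.113; C 0.026.

C, B, A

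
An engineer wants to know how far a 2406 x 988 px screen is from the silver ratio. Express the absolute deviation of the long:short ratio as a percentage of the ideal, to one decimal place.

Ratio = 2406 / 988 ≈ 2.4352.
Ideal silver ratio ≈ 2.4142. |2.4352 − 2.4142| / 2.4142 ≈ 0.87% → 0.9%.

0.9%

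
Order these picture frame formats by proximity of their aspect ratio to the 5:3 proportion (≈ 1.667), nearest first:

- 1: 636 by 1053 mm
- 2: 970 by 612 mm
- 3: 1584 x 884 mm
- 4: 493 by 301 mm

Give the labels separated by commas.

Ratios: 1 = 1053 / 636 ≈ 1.656; 2 = 970 / 612 ≈ 1.585; 3 = 1584 / 884 ≈ 1.792; 4 = 493 / 301 ≈ 1.638.
|Δ from 1.667|: 1 0.011; 2 0.082; 3 0.125; 4 0.029.

1, 4, 2, 3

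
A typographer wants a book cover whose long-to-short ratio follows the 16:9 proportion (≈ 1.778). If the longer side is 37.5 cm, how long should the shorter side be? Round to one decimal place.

16:9 ≈ 1.77778.
Shorter side = 37.5 ÷ 1.77778 ≈ 21.094 → 21.1 cm.

21.1 cm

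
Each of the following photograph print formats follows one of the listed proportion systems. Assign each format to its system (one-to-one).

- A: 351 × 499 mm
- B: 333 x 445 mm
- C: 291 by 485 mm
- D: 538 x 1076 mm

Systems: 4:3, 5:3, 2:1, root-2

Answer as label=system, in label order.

A=root-2, B=4:3, C=5:3, D=2:1

Ratios: A ≈ 1.422; B ≈ 1.336; C ≈ 1.667; D ≈ 2.000.
Targets: 4:3 ≈ 1.333; 5:3 ≈ 1.667; 2:1 ≈ 2.000; root-2 ≈ 1.414.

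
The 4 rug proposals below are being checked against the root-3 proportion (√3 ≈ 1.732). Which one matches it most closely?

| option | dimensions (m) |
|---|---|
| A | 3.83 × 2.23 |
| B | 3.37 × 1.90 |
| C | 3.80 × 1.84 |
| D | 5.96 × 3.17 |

A

Target root-3 ≈ 1.732.
A: 1.717 (Δ0.015)  B: 1.774 (Δ0.042)  C: 2.065 (Δ0.333)  D: 1.880 (Δ0.148)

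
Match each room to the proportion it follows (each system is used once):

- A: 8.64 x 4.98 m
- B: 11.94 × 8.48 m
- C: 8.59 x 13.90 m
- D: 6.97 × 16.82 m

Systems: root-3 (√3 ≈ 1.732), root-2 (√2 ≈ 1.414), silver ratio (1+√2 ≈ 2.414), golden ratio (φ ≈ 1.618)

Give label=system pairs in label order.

A=root-3, B=root-2, C=golden ratio, D=silver ratio

A = 8.64/4.98 ≈ 1.735 → root-3 (1.732)
B = 11.94/8.48 ≈ 1.408 → root-2 (1.414)
C = 13.90/8.59 ≈ 1.618 → golden ratio (1.618)
D = 16.82/6.97 ≈ 2.413 → silver ratio (2.414)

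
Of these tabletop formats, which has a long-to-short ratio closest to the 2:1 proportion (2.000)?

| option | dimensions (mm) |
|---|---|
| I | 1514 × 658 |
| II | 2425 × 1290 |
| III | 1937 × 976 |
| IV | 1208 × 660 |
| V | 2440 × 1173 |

Ratios (long/short): I ≈ 2.301; II ≈ 1.880; III ≈ 1.985; IV ≈ 1.830; V ≈ 2.080.
2:1 ≈ 2.000; option III is nearest (Δ 0.015).

III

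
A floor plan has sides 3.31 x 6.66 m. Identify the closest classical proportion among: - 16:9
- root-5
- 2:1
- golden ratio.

2:1

Ratio = 6.66 / 3.31 ≈ 2.012.
Distances: 16:9 1.778 (Δ 0.234); root-5 2.236 (Δ 0.224); 2:1 2.000 (Δ 0.012); golden ratio 1.618 (Δ 0.394).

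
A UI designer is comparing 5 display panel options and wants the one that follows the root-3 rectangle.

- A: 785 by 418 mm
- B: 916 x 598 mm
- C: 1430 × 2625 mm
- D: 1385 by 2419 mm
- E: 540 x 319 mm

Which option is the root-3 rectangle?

Target root-3 ≈ 1.732.
A: 1.878 (Δ0.146)  B: 1.532 (Δ0.200)  C: 1.836 (Δ0.104)  D: 1.747 (Δ0.015)  E: 1.693 (Δ0.039)

D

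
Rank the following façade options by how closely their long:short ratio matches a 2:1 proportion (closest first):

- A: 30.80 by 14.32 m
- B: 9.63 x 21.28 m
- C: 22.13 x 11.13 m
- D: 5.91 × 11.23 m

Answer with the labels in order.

C, D, A, B

A: 30.80/14.32 ≈ 2.151 → |2.151 − 2.000| = 0.151
B: 21.28/9.63 ≈ 2.210 → |2.210 − 2.000| = 0.210
C: 22.13/11.13 ≈ 1.988 → |1.988 − 2.000| = 0.012
D: 11.23/5.91 ≈ 1.900 → |1.900 − 2.000| = 0.100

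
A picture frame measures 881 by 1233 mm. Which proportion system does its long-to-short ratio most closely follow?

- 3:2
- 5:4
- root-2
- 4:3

root-2

1233/881 ≈ 1.400. Nearest candidates are root-2 (1.414, off by 0.014) and 4:3 (1.333, off by 0.067).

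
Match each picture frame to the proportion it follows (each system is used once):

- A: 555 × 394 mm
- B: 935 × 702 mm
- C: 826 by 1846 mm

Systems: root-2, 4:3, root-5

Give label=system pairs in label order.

A = 555/394 ≈ 1.409 → root-2 (1.414)
B = 935/702 ≈ 1.332 → 4:3 (1.333)
C = 1846/826 ≈ 2.235 → root-5 (2.236)

A=root-2, B=4:3, C=root-5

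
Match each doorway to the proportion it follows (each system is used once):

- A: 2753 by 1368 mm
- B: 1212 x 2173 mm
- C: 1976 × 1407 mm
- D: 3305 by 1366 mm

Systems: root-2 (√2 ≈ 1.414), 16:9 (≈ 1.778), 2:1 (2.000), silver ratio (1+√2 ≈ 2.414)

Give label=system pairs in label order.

A=2:1, B=16:9, C=root-2, D=silver ratio

Ratios: A ≈ 2.012; B ≈ 1.793; C ≈ 1.404; D ≈ 2.419.
Targets: root-2 ≈ 1.414; 16:9 ≈ 1.778; 2:1 ≈ 2.000; silver ratio ≈ 2.414.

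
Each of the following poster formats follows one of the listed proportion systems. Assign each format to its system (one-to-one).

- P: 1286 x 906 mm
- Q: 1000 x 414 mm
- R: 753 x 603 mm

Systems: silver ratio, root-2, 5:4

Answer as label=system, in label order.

P=root-2, Q=silver ratio, R=5:4

P = 1286/906 ≈ 1.419 → root-2 (1.414)
Q = 1000/414 ≈ 2.415 → silver ratio (2.414)
R = 753/603 ≈ 1.249 → 5:4 (1.250)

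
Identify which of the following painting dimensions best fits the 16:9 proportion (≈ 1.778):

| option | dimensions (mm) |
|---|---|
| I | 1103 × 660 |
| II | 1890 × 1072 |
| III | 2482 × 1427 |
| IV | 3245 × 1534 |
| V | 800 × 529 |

Ratios (long/short): I ≈ 1.671; II ≈ 1.763; III ≈ 1.739; IV ≈ 2.115; V ≈ 1.512.
16:9 ≈ 1.778; option II is nearest (Δ 0.015).

II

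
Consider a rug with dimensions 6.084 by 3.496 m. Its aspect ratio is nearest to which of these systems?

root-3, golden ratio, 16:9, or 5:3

6.084/3.496 ≈ 1.740. Nearest candidates are root-3 (1.732, off by 0.008) and 16:9 (1.778, off by 0.038).

root-3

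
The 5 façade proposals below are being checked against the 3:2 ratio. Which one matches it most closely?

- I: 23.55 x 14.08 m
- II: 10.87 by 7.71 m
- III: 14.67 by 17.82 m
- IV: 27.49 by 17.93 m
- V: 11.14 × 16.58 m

V

Ratios (long/short): I ≈ 1.673; II ≈ 1.410; III ≈ 1.215; IV ≈ 1.533; V ≈ 1.488.
3:2 ≈ 1.500; option V is nearest (Δ 0.012).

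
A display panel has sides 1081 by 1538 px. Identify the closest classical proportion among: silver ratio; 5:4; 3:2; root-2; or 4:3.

Ratio = 1538 / 1081 ≈ 1.423.
Distances: silver ratio 2.414 (Δ 0.991); 5:4 1.250 (Δ 0.173); 3:2 1.500 (Δ 0.077); root-2 1.414 (Δ 0.009); 4:3 1.333 (Δ 0.090).

root-2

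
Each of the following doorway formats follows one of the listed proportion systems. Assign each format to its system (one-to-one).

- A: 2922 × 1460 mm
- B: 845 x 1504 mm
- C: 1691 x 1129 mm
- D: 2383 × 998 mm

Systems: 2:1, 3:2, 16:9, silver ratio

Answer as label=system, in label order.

A=2:1, B=16:9, C=3:2, D=silver ratio

A = 2922/1460 ≈ 2.001 → 2:1 (2.000)
B = 1504/845 ≈ 1.780 → 16:9 (1.778)
C = 1691/1129 ≈ 1.498 → 3:2 (1.500)
D = 2383/998 ≈ 2.388 → silver ratio (2.414)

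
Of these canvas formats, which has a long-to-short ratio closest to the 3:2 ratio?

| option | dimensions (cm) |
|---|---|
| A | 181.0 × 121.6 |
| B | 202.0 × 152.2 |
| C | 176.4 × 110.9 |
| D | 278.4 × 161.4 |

A

Ratios (long/short): A ≈ 1.488; B ≈ 1.327; C ≈ 1.591; D ≈ 1.725.
3:2 ≈ 1.500; option A is nearest (Δ 0.012).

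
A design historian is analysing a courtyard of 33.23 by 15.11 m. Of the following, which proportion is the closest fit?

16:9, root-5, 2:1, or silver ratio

root-5

Ratio = 33.23 / 15.11 ≈ 2.199.
Distances: 16:9 1.778 (Δ 0.421); root-5 2.236 (Δ 0.037); 2:1 2.000 (Δ 0.199); silver ratio 2.414 (Δ 0.215).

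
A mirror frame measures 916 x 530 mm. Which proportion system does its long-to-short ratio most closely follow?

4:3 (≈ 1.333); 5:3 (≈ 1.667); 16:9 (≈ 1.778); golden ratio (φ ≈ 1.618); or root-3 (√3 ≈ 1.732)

916/530 ≈ 1.728. Nearest candidates are root-3 (1.732, off by 0.004) and 16:9 (1.778, off by 0.050).

root-3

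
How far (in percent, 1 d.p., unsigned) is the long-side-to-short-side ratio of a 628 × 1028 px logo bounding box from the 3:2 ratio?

Ratio = 1028 / 628 ≈ 1.6369.
Ideal 3:2 = 1.5000. |1.6369 − 1.5000| / 1.5000 ≈ 9.13% → 9.1%.

9.1%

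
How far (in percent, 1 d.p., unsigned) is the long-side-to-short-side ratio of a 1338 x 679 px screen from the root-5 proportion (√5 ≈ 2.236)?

11.9%

Ratio = 1338 / 679 ≈ 1.9705.
Ideal root-5 ≈ 2.2361. |1.9705 − 2.2361| / 2.2361 ≈ 11.88% → 11.9%.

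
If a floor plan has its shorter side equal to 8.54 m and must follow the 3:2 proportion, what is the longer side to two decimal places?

3:2 = 1.50000.
Longer side = 8.54 × 1.50000 ≈ 12.8100 → 12.81 m.

12.81 m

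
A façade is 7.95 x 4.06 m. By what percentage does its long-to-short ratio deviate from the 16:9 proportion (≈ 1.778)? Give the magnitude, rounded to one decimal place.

10.1%

Ratio = 7.95 / 4.06 ≈ 1.9581.
Ideal 16:9 ≈ 1.7778. |1.9581 − 1.7778| / 1.7778 ≈ 10.14% → 10.1%.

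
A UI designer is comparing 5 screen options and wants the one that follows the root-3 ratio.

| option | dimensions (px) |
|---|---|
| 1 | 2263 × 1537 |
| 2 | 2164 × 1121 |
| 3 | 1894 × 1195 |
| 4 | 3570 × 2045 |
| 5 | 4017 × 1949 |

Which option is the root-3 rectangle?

4

Target root-3 ≈ 1.732.
1: 1.472 (Δ0.260)  2: 1.930 (Δ0.198)  3: 1.585 (Δ0.147)  4: 1.746 (Δ0.014)  5: 2.061 (Δ0.329)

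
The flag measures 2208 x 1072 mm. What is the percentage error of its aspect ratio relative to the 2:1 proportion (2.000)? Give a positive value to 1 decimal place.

3.0%

Ratio = 2208 / 1072 ≈ 2.0597.
Ideal 2:1 = 2.0000. |2.0597 − 2.0000| / 2.0000 ≈ 2.98% → 3.0%.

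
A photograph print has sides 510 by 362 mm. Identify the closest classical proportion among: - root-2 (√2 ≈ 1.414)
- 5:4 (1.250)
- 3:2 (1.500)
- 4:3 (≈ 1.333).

root-2

510/362 ≈ 1.409. Nearest candidates are root-2 (1.414, off by 0.005) and 4:3 (1.333, off by 0.076).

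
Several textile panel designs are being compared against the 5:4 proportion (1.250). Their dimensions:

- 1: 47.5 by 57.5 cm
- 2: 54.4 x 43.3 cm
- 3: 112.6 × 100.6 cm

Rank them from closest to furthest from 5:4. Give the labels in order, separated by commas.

2, 1, 3

Ratios: 1 = 57.5 / 47.5 ≈ 1.211; 2 = 54.4 / 43.3 ≈ 1.256; 3 = 112.6 / 100.6 ≈ 1.119.
|Δ from 1.250|: 1 0.039; 2 0.006; 3 0.131.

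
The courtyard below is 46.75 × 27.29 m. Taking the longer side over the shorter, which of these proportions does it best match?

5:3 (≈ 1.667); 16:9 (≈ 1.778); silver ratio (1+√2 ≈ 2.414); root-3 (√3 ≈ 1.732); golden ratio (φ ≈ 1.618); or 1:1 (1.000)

root-3

Ratio = 46.75 / 27.29 ≈ 1.713.
Distances: 5:3 1.667 (Δ 0.046); 16:9 1.778 (Δ 0.065); silver ratio 2.414 (Δ 0.701); root-3 1.732 (Δ 0.019); golden ratio 1.618 (Δ 0.095); 1:1 1.000 (Δ 0.713).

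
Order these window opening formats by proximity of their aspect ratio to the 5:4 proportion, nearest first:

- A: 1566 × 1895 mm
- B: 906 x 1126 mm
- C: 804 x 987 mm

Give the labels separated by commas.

A: 1895/1566 ≈ 1.210 → |1.210 − 1.250| = 0.040
B: 1126/906 ≈ 1.243 → |1.243 − 1.250| = 0.007
C: 987/804 ≈ 1.228 → |1.228 − 1.250| = 0.022

B, C, A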